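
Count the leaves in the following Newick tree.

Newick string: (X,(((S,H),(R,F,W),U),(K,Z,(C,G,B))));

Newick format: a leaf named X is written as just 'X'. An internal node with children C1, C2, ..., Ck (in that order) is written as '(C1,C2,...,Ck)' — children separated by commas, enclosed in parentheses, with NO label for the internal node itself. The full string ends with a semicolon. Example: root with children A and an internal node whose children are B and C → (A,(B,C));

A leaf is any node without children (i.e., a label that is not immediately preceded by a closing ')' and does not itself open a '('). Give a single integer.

Answer: 12

Derivation:
Newick: (X,(((S,H),(R,F,W),U),(K,Z,(C,G,B))));
Scan left-to-right; a leaf is any maximal label run not followed by '(':
  pos 1: leaf 'X' → count = 1
  pos 6: leaf 'S' → count = 2
  pos 8: leaf 'H' → count = 3
  pos 12: leaf 'R' → count = 4
  pos 14: leaf 'F' → count = 5
  pos 16: leaf 'W' → count = 6
  pos 19: leaf 'U' → count = 7
  pos 23: leaf 'K' → count = 8
  pos 25: leaf 'Z' → count = 9
  pos 28: leaf 'C' → count = 10
  pos 30: leaf 'G' → count = 11
  pos 32: leaf 'B' → count = 12
Total leaves: 12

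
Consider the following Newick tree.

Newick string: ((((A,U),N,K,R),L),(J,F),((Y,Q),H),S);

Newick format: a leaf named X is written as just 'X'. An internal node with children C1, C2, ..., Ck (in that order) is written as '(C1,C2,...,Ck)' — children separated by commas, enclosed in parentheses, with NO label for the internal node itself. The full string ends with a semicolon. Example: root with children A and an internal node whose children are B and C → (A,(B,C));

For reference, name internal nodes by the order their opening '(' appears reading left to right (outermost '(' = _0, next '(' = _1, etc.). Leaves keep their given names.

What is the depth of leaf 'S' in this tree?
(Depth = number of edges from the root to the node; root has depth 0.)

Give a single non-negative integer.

Newick: ((((A,U),N,K,R),L),(J,F),((Y,Q),H),S);
Naming internals by '(' encounter order: outermost '(' = _0, next = _1, ...
Query node: S
Path from root: _0 -> S
Depth of S: 1 (number of edges from root)

Answer: 1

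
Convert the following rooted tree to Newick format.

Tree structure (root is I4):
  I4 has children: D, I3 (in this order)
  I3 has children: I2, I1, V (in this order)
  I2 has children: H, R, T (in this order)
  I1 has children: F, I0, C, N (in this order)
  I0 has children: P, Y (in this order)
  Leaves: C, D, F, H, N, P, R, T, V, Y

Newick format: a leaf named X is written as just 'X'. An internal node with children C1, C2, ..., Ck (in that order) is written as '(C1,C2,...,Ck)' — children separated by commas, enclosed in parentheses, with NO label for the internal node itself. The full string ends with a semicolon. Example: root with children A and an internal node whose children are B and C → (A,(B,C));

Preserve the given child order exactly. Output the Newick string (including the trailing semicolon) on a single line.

Answer: (D,((H,R,T),(F,(P,Y),C,N),V));

Derivation:
internal I4 with children ['D', 'I3']
  leaf 'D' → 'D'
  internal I3 with children ['I2', 'I1', 'V']
    internal I2 with children ['H', 'R', 'T']
      leaf 'H' → 'H'
      leaf 'R' → 'R'
      leaf 'T' → 'T'
    → '(H,R,T)'
    internal I1 with children ['F', 'I0', 'C', 'N']
      leaf 'F' → 'F'
      internal I0 with children ['P', 'Y']
        leaf 'P' → 'P'
        leaf 'Y' → 'Y'
      → '(P,Y)'
      leaf 'C' → 'C'
      leaf 'N' → 'N'
    → '(F,(P,Y),C,N)'
    leaf 'V' → 'V'
  → '((H,R,T),(F,(P,Y),C,N),V)'
→ '(D,((H,R,T),(F,(P,Y),C,N),V))'
Final: (D,((H,R,T),(F,(P,Y),C,N),V));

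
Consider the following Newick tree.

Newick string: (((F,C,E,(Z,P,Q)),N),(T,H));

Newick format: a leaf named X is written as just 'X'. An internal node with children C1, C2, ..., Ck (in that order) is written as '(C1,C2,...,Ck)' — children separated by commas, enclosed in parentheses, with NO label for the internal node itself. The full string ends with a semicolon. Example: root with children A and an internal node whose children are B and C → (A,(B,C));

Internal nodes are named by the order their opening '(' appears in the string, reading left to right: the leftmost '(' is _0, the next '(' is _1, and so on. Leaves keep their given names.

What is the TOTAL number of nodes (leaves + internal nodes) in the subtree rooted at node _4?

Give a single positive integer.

Answer: 3

Derivation:
Newick: (((F,C,E,(Z,P,Q)),N),(T,H));
Locate _4: it is the '(' at position 21 (the 5th '(' reading left to right).
Query: subtree rooted at _4
_4: subtree_size = 1 + 2
  T: subtree_size = 1 + 0
  H: subtree_size = 1 + 0
Total subtree size of _4: 3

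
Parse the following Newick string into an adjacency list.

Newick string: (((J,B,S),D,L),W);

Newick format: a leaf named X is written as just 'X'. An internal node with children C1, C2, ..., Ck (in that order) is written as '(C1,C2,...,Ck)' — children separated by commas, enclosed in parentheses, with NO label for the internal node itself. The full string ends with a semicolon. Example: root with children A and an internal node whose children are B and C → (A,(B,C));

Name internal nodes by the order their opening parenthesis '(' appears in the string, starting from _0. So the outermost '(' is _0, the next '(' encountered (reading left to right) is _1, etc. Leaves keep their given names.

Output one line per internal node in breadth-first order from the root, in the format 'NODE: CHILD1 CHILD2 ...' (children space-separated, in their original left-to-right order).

Input: (((J,B,S),D,L),W);
Scanning left-to-right, naming '(' by encounter order:
  pos 0: '(' -> open internal node _0 (depth 1)
  pos 1: '(' -> open internal node _1 (depth 2)
  pos 2: '(' -> open internal node _2 (depth 3)
  pos 8: ')' -> close internal node _2 (now at depth 2)
  pos 13: ')' -> close internal node _1 (now at depth 1)
  pos 16: ')' -> close internal node _0 (now at depth 0)
Total internal nodes: 3
BFS adjacency from root:
  _0: _1 W
  _1: _2 D L
  _2: J B S

Answer: _0: _1 W
_1: _2 D L
_2: J B S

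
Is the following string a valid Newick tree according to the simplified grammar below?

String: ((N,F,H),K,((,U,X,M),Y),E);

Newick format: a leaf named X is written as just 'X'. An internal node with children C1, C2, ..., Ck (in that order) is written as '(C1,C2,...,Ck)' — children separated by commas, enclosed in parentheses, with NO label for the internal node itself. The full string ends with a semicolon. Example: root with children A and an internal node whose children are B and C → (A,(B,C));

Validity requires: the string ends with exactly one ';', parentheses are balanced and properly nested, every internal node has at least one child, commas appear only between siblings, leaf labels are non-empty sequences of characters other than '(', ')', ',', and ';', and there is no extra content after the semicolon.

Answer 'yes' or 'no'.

Answer: no

Derivation:
Input: ((N,F,H),K,((,U,X,M),Y),E);
Paren balance: 4 '(' vs 4 ')' OK
Ends with single ';': True
Full parse: FAILS (empty leaf label at pos 13)
Valid: False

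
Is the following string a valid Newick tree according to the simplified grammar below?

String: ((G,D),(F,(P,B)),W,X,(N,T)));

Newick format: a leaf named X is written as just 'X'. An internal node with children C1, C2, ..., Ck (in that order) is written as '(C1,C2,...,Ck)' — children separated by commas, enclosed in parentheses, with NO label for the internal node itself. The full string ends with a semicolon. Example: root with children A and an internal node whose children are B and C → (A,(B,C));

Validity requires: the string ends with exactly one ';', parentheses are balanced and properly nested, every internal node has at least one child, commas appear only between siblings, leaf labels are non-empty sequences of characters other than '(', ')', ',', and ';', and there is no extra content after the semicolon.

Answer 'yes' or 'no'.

Answer: no

Derivation:
Input: ((G,D),(F,(P,B)),W,X,(N,T)));
Paren balance: 5 '(' vs 6 ')' MISMATCH
Ends with single ';': True
Full parse: FAILS (extra content after tree at pos 27)
Valid: False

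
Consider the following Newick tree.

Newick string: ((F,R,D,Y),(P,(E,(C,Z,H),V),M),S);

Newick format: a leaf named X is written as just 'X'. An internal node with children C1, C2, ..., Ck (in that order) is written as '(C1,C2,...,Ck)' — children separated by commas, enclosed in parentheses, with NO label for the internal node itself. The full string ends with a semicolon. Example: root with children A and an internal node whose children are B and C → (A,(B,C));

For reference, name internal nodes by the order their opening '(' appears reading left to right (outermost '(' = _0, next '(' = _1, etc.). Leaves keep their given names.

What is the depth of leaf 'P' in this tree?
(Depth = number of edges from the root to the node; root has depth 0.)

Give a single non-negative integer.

Answer: 2

Derivation:
Newick: ((F,R,D,Y),(P,(E,(C,Z,H),V),M),S);
Naming internals by '(' encounter order: outermost '(' = _0, next = _1, ...
Query node: P
Path from root: _0 -> _2 -> P
Depth of P: 2 (number of edges from root)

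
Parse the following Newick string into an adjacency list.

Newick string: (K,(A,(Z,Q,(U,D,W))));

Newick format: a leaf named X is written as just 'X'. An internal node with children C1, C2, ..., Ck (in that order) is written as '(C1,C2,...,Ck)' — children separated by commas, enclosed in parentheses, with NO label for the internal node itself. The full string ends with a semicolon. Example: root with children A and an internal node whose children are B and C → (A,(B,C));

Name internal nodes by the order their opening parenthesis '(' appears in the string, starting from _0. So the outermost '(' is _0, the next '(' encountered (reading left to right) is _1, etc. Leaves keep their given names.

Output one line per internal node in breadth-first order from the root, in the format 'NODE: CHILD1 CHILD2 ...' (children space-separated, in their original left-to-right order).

Answer: _0: K _1
_1: A _2
_2: Z Q _3
_3: U D W

Derivation:
Input: (K,(A,(Z,Q,(U,D,W))));
Scanning left-to-right, naming '(' by encounter order:
  pos 0: '(' -> open internal node _0 (depth 1)
  pos 3: '(' -> open internal node _1 (depth 2)
  pos 6: '(' -> open internal node _2 (depth 3)
  pos 11: '(' -> open internal node _3 (depth 4)
  pos 17: ')' -> close internal node _3 (now at depth 3)
  pos 18: ')' -> close internal node _2 (now at depth 2)
  pos 19: ')' -> close internal node _1 (now at depth 1)
  pos 20: ')' -> close internal node _0 (now at depth 0)
Total internal nodes: 4
BFS adjacency from root:
  _0: K _1
  _1: A _2
  _2: Z Q _3
  _3: U D W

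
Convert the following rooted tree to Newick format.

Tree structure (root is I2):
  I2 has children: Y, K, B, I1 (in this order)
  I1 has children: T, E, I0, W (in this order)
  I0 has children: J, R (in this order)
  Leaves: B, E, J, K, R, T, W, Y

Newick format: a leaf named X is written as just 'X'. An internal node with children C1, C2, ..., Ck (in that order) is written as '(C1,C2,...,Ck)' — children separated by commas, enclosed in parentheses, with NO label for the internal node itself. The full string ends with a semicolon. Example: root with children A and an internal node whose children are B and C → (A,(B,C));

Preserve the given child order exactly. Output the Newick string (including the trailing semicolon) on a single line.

Answer: (Y,K,B,(T,E,(J,R),W));

Derivation:
internal I2 with children ['Y', 'K', 'B', 'I1']
  leaf 'Y' → 'Y'
  leaf 'K' → 'K'
  leaf 'B' → 'B'
  internal I1 with children ['T', 'E', 'I0', 'W']
    leaf 'T' → 'T'
    leaf 'E' → 'E'
    internal I0 with children ['J', 'R']
      leaf 'J' → 'J'
      leaf 'R' → 'R'
    → '(J,R)'
    leaf 'W' → 'W'
  → '(T,E,(J,R),W)'
→ '(Y,K,B,(T,E,(J,R),W))'
Final: (Y,K,B,(T,E,(J,R),W));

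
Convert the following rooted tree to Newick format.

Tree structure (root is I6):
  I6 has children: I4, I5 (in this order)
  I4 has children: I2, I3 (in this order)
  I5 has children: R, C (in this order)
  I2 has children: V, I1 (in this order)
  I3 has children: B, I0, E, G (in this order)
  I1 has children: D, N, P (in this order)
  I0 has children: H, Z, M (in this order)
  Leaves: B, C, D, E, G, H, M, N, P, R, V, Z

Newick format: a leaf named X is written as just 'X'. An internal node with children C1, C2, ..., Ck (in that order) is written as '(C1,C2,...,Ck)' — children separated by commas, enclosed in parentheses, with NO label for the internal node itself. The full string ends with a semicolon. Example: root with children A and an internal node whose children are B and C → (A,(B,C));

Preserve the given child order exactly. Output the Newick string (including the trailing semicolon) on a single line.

internal I6 with children ['I4', 'I5']
  internal I4 with children ['I2', 'I3']
    internal I2 with children ['V', 'I1']
      leaf 'V' → 'V'
      internal I1 with children ['D', 'N', 'P']
        leaf 'D' → 'D'
        leaf 'N' → 'N'
        leaf 'P' → 'P'
      → '(D,N,P)'
    → '(V,(D,N,P))'
    internal I3 with children ['B', 'I0', 'E', 'G']
      leaf 'B' → 'B'
      internal I0 with children ['H', 'Z', 'M']
        leaf 'H' → 'H'
        leaf 'Z' → 'Z'
        leaf 'M' → 'M'
      → '(H,Z,M)'
      leaf 'E' → 'E'
      leaf 'G' → 'G'
    → '(B,(H,Z,M),E,G)'
  → '((V,(D,N,P)),(B,(H,Z,M),E,G))'
  internal I5 with children ['R', 'C']
    leaf 'R' → 'R'
    leaf 'C' → 'C'
  → '(R,C)'
→ '(((V,(D,N,P)),(B,(H,Z,M),E,G)),(R,C))'
Final: (((V,(D,N,P)),(B,(H,Z,M),E,G)),(R,C));

Answer: (((V,(D,N,P)),(B,(H,Z,M),E,G)),(R,C));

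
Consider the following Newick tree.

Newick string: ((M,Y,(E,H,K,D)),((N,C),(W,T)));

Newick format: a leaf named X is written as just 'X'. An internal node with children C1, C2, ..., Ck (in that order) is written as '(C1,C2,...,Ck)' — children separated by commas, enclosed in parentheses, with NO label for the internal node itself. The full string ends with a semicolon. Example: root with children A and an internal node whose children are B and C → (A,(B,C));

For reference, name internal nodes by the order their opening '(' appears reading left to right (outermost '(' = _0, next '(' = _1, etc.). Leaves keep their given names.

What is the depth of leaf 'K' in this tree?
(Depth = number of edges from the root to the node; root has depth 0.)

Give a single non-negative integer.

Answer: 3

Derivation:
Newick: ((M,Y,(E,H,K,D)),((N,C),(W,T)));
Naming internals by '(' encounter order: outermost '(' = _0, next = _1, ...
Query node: K
Path from root: _0 -> _1 -> _2 -> K
Depth of K: 3 (number of edges from root)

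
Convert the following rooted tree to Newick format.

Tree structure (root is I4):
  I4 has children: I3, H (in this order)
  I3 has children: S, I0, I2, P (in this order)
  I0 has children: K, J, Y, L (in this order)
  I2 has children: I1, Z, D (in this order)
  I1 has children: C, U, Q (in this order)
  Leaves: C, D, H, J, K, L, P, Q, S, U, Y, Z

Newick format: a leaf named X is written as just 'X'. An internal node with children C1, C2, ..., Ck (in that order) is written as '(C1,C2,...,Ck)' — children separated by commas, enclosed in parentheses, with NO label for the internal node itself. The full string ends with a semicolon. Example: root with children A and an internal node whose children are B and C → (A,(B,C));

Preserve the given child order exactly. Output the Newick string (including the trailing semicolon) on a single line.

Answer: ((S,(K,J,Y,L),((C,U,Q),Z,D),P),H);

Derivation:
internal I4 with children ['I3', 'H']
  internal I3 with children ['S', 'I0', 'I2', 'P']
    leaf 'S' → 'S'
    internal I0 with children ['K', 'J', 'Y', 'L']
      leaf 'K' → 'K'
      leaf 'J' → 'J'
      leaf 'Y' → 'Y'
      leaf 'L' → 'L'
    → '(K,J,Y,L)'
    internal I2 with children ['I1', 'Z', 'D']
      internal I1 with children ['C', 'U', 'Q']
        leaf 'C' → 'C'
        leaf 'U' → 'U'
        leaf 'Q' → 'Q'
      → '(C,U,Q)'
      leaf 'Z' → 'Z'
      leaf 'D' → 'D'
    → '((C,U,Q),Z,D)'
    leaf 'P' → 'P'
  → '(S,(K,J,Y,L),((C,U,Q),Z,D),P)'
  leaf 'H' → 'H'
→ '((S,(K,J,Y,L),((C,U,Q),Z,D),P),H)'
Final: ((S,(K,J,Y,L),((C,U,Q),Z,D),P),H);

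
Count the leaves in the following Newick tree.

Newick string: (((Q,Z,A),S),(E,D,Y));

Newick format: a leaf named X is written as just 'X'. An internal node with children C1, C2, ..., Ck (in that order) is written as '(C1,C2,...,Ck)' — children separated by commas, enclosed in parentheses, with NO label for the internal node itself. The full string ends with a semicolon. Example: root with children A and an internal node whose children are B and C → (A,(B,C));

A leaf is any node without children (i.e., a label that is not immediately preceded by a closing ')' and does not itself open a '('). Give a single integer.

Answer: 7

Derivation:
Newick: (((Q,Z,A),S),(E,D,Y));
Scan left-to-right; a leaf is any maximal label run not followed by '(':
  pos 3: leaf 'Q' → count = 1
  pos 5: leaf 'Z' → count = 2
  pos 7: leaf 'A' → count = 3
  pos 10: leaf 'S' → count = 4
  pos 14: leaf 'E' → count = 5
  pos 16: leaf 'D' → count = 6
  pos 18: leaf 'Y' → count = 7
Total leaves: 7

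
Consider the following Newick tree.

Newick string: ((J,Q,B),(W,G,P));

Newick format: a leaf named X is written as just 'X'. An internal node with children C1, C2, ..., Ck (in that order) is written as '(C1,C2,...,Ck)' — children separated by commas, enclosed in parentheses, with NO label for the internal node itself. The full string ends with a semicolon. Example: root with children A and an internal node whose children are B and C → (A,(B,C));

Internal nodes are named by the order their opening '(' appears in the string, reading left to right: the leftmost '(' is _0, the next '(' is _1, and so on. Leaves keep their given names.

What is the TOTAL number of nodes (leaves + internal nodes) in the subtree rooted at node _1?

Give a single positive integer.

Newick: ((J,Q,B),(W,G,P));
Locate _1: it is the '(' at position 1 (the 2nd '(' reading left to right).
Query: subtree rooted at _1
_1: subtree_size = 1 + 3
  J: subtree_size = 1 + 0
  Q: subtree_size = 1 + 0
  B: subtree_size = 1 + 0
Total subtree size of _1: 4

Answer: 4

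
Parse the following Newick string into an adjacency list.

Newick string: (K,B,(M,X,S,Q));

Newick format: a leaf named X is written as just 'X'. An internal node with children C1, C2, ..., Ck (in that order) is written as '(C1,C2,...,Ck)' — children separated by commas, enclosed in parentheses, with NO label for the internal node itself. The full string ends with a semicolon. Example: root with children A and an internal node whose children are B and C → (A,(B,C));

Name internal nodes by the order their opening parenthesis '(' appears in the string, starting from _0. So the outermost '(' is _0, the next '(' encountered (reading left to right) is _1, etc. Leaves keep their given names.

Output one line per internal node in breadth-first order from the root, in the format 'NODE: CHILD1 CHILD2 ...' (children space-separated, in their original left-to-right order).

Input: (K,B,(M,X,S,Q));
Scanning left-to-right, naming '(' by encounter order:
  pos 0: '(' -> open internal node _0 (depth 1)
  pos 5: '(' -> open internal node _1 (depth 2)
  pos 13: ')' -> close internal node _1 (now at depth 1)
  pos 14: ')' -> close internal node _0 (now at depth 0)
Total internal nodes: 2
BFS adjacency from root:
  _0: K B _1
  _1: M X S Q

Answer: _0: K B _1
_1: M X S Q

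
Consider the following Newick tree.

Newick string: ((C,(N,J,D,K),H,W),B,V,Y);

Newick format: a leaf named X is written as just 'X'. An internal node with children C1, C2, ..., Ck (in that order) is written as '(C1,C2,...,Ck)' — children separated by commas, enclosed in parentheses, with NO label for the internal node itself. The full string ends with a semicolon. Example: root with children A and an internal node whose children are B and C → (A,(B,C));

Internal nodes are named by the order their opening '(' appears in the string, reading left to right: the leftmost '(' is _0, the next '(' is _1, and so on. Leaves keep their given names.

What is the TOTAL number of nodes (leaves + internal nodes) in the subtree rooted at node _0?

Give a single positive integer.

Answer: 13

Derivation:
Newick: ((C,(N,J,D,K),H,W),B,V,Y);
Locate _0: it is the '(' at position 0 (the 1st '(' reading left to right).
Query: subtree rooted at _0
_0: subtree_size = 1 + 12
  _1: subtree_size = 1 + 8
    C: subtree_size = 1 + 0
    _2: subtree_size = 1 + 4
      N: subtree_size = 1 + 0
      J: subtree_size = 1 + 0
      D: subtree_size = 1 + 0
      K: subtree_size = 1 + 0
    H: subtree_size = 1 + 0
    W: subtree_size = 1 + 0
  B: subtree_size = 1 + 0
  V: subtree_size = 1 + 0
  Y: subtree_size = 1 + 0
Total subtree size of _0: 13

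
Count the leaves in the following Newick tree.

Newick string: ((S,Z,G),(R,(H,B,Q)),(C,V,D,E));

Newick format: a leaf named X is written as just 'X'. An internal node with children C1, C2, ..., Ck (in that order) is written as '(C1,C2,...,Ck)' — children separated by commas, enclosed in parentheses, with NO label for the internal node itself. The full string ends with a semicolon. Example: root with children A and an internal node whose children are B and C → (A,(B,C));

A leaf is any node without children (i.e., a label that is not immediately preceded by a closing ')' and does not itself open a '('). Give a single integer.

Newick: ((S,Z,G),(R,(H,B,Q)),(C,V,D,E));
Scan left-to-right; a leaf is any maximal label run not followed by '(':
  pos 2: leaf 'S' → count = 1
  pos 4: leaf 'Z' → count = 2
  pos 6: leaf 'G' → count = 3
  pos 10: leaf 'R' → count = 4
  pos 13: leaf 'H' → count = 5
  pos 15: leaf 'B' → count = 6
  pos 17: leaf 'Q' → count = 7
  pos 22: leaf 'C' → count = 8
  pos 24: leaf 'V' → count = 9
  pos 26: leaf 'D' → count = 10
  pos 28: leaf 'E' → count = 11
Total leaves: 11

Answer: 11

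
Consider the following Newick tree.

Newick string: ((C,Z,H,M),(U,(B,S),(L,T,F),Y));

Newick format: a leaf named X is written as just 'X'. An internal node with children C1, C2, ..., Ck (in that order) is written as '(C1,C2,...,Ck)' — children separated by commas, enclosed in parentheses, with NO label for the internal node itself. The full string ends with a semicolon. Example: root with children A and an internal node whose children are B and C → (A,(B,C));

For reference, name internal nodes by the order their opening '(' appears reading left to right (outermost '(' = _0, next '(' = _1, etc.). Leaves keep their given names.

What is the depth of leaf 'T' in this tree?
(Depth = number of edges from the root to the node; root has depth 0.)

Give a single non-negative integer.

Newick: ((C,Z,H,M),(U,(B,S),(L,T,F),Y));
Naming internals by '(' encounter order: outermost '(' = _0, next = _1, ...
Query node: T
Path from root: _0 -> _2 -> _4 -> T
Depth of T: 3 (number of edges from root)

Answer: 3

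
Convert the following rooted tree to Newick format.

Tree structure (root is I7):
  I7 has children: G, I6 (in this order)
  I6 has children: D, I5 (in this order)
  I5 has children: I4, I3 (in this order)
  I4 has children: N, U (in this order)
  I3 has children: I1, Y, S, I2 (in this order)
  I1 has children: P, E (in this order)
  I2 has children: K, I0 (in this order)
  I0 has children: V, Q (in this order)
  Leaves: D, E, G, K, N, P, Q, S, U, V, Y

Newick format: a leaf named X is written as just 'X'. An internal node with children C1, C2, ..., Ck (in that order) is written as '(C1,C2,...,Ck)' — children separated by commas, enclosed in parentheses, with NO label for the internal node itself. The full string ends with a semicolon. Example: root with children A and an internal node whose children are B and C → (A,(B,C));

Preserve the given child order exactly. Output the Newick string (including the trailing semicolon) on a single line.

Answer: (G,(D,((N,U),((P,E),Y,S,(K,(V,Q))))));

Derivation:
internal I7 with children ['G', 'I6']
  leaf 'G' → 'G'
  internal I6 with children ['D', 'I5']
    leaf 'D' → 'D'
    internal I5 with children ['I4', 'I3']
      internal I4 with children ['N', 'U']
        leaf 'N' → 'N'
        leaf 'U' → 'U'
      → '(N,U)'
      internal I3 with children ['I1', 'Y', 'S', 'I2']
        internal I1 with children ['P', 'E']
          leaf 'P' → 'P'
          leaf 'E' → 'E'
        → '(P,E)'
        leaf 'Y' → 'Y'
        leaf 'S' → 'S'
        internal I2 with children ['K', 'I0']
          leaf 'K' → 'K'
          internal I0 with children ['V', 'Q']
            leaf 'V' → 'V'
            leaf 'Q' → 'Q'
          → '(V,Q)'
        → '(K,(V,Q))'
      → '((P,E),Y,S,(K,(V,Q)))'
    → '((N,U),((P,E),Y,S,(K,(V,Q))))'
  → '(D,((N,U),((P,E),Y,S,(K,(V,Q)))))'
→ '(G,(D,((N,U),((P,E),Y,S,(K,(V,Q))))))'
Final: (G,(D,((N,U),((P,E),Y,S,(K,(V,Q))))));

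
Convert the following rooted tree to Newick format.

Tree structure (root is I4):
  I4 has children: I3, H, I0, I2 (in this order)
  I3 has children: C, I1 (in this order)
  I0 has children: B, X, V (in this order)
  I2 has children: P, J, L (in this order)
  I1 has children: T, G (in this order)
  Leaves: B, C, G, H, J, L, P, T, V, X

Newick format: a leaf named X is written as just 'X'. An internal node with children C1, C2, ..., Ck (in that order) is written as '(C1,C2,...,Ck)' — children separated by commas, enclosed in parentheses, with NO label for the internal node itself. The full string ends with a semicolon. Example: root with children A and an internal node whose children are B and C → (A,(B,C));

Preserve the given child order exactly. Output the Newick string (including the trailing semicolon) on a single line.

Answer: ((C,(T,G)),H,(B,X,V),(P,J,L));

Derivation:
internal I4 with children ['I3', 'H', 'I0', 'I2']
  internal I3 with children ['C', 'I1']
    leaf 'C' → 'C'
    internal I1 with children ['T', 'G']
      leaf 'T' → 'T'
      leaf 'G' → 'G'
    → '(T,G)'
  → '(C,(T,G))'
  leaf 'H' → 'H'
  internal I0 with children ['B', 'X', 'V']
    leaf 'B' → 'B'
    leaf 'X' → 'X'
    leaf 'V' → 'V'
  → '(B,X,V)'
  internal I2 with children ['P', 'J', 'L']
    leaf 'P' → 'P'
    leaf 'J' → 'J'
    leaf 'L' → 'L'
  → '(P,J,L)'
→ '((C,(T,G)),H,(B,X,V),(P,J,L))'
Final: ((C,(T,G)),H,(B,X,V),(P,J,L));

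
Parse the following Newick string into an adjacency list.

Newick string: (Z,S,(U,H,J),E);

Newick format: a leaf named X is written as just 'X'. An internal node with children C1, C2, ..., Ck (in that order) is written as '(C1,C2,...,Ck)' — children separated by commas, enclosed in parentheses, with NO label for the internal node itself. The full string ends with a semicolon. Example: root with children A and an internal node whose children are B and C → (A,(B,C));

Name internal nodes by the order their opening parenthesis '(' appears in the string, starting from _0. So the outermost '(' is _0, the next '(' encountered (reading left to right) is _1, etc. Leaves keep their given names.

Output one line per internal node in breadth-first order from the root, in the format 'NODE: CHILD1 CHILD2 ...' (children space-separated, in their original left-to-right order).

Input: (Z,S,(U,H,J),E);
Scanning left-to-right, naming '(' by encounter order:
  pos 0: '(' -> open internal node _0 (depth 1)
  pos 5: '(' -> open internal node _1 (depth 2)
  pos 11: ')' -> close internal node _1 (now at depth 1)
  pos 14: ')' -> close internal node _0 (now at depth 0)
Total internal nodes: 2
BFS adjacency from root:
  _0: Z S _1 E
  _1: U H J

Answer: _0: Z S _1 E
_1: U H J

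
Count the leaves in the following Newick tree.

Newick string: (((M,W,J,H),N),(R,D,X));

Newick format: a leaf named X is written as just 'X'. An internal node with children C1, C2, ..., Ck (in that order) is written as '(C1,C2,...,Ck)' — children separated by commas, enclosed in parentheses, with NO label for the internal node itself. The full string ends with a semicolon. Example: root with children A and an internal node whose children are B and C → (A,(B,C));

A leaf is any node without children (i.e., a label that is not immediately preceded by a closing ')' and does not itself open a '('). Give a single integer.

Newick: (((M,W,J,H),N),(R,D,X));
Scan left-to-right; a leaf is any maximal label run not followed by '(':
  pos 3: leaf 'M' → count = 1
  pos 5: leaf 'W' → count = 2
  pos 7: leaf 'J' → count = 3
  pos 9: leaf 'H' → count = 4
  pos 12: leaf 'N' → count = 5
  pos 16: leaf 'R' → count = 6
  pos 18: leaf 'D' → count = 7
  pos 20: leaf 'X' → count = 8
Total leaves: 8

Answer: 8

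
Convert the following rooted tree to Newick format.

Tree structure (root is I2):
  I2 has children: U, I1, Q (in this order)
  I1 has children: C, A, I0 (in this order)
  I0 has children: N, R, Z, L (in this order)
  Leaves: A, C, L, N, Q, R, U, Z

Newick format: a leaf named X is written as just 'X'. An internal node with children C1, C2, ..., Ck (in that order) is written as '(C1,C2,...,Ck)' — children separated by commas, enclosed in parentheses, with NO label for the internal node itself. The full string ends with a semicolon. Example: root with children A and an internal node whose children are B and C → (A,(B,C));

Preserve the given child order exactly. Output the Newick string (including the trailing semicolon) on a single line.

Answer: (U,(C,A,(N,R,Z,L)),Q);

Derivation:
internal I2 with children ['U', 'I1', 'Q']
  leaf 'U' → 'U'
  internal I1 with children ['C', 'A', 'I0']
    leaf 'C' → 'C'
    leaf 'A' → 'A'
    internal I0 with children ['N', 'R', 'Z', 'L']
      leaf 'N' → 'N'
      leaf 'R' → 'R'
      leaf 'Z' → 'Z'
      leaf 'L' → 'L'
    → '(N,R,Z,L)'
  → '(C,A,(N,R,Z,L))'
  leaf 'Q' → 'Q'
→ '(U,(C,A,(N,R,Z,L)),Q)'
Final: (U,(C,A,(N,R,Z,L)),Q);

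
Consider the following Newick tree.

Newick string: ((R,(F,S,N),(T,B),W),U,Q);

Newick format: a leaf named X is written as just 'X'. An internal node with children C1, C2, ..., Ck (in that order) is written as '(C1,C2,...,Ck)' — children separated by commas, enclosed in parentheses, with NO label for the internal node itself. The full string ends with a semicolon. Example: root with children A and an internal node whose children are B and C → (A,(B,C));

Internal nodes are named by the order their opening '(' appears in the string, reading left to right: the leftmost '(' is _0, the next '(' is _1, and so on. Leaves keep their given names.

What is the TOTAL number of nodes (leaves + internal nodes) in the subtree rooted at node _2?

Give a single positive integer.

Answer: 4

Derivation:
Newick: ((R,(F,S,N),(T,B),W),U,Q);
Locate _2: it is the '(' at position 4 (the 3rd '(' reading left to right).
Query: subtree rooted at _2
_2: subtree_size = 1 + 3
  F: subtree_size = 1 + 0
  S: subtree_size = 1 + 0
  N: subtree_size = 1 + 0
Total subtree size of _2: 4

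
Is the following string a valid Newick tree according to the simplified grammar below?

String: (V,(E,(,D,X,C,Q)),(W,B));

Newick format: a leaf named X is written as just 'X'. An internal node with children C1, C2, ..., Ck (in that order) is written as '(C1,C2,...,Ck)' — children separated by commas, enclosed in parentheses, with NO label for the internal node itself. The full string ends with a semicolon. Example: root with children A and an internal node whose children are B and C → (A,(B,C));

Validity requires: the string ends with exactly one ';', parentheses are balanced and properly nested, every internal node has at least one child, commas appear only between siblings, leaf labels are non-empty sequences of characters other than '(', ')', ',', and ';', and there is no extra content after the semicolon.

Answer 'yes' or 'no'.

Input: (V,(E,(,D,X,C,Q)),(W,B));
Paren balance: 4 '(' vs 4 ')' OK
Ends with single ';': True
Full parse: FAILS (empty leaf label at pos 7)
Valid: False

Answer: no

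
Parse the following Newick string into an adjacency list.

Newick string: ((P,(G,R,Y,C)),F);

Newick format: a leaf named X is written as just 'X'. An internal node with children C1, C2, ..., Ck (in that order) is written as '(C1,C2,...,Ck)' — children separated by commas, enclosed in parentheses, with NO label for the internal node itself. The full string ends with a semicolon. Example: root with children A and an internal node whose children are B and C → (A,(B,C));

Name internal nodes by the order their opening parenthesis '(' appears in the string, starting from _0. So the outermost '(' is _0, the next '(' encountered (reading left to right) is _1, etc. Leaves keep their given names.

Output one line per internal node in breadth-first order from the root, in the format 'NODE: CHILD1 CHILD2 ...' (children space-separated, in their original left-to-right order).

Input: ((P,(G,R,Y,C)),F);
Scanning left-to-right, naming '(' by encounter order:
  pos 0: '(' -> open internal node _0 (depth 1)
  pos 1: '(' -> open internal node _1 (depth 2)
  pos 4: '(' -> open internal node _2 (depth 3)
  pos 12: ')' -> close internal node _2 (now at depth 2)
  pos 13: ')' -> close internal node _1 (now at depth 1)
  pos 16: ')' -> close internal node _0 (now at depth 0)
Total internal nodes: 3
BFS adjacency from root:
  _0: _1 F
  _1: P _2
  _2: G R Y C

Answer: _0: _1 F
_1: P _2
_2: G R Y C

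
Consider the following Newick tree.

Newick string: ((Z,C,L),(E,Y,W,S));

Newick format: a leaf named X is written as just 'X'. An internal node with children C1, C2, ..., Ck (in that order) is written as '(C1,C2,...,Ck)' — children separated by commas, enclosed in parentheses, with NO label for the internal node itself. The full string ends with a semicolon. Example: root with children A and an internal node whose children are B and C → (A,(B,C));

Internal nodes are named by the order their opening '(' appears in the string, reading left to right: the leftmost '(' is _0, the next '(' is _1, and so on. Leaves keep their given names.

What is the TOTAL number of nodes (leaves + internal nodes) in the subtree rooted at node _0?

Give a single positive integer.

Newick: ((Z,C,L),(E,Y,W,S));
Locate _0: it is the '(' at position 0 (the 1st '(' reading left to right).
Query: subtree rooted at _0
_0: subtree_size = 1 + 9
  _1: subtree_size = 1 + 3
    Z: subtree_size = 1 + 0
    C: subtree_size = 1 + 0
    L: subtree_size = 1 + 0
  _2: subtree_size = 1 + 4
    E: subtree_size = 1 + 0
    Y: subtree_size = 1 + 0
    W: subtree_size = 1 + 0
    S: subtree_size = 1 + 0
Total subtree size of _0: 10

Answer: 10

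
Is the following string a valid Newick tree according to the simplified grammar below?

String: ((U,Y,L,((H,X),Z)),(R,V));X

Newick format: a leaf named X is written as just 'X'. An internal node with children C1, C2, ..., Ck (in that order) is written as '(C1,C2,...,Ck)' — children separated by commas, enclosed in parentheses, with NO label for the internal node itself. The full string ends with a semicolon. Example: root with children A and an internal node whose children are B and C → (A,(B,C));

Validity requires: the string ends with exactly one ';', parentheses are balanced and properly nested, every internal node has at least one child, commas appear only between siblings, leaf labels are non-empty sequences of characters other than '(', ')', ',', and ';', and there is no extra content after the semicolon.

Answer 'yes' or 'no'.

Answer: no

Derivation:
Input: ((U,Y,L,((H,X),Z)),(R,V));X
Paren balance: 5 '(' vs 5 ')' OK
Ends with single ';': False
Full parse: FAILS (must end with ;)
Valid: False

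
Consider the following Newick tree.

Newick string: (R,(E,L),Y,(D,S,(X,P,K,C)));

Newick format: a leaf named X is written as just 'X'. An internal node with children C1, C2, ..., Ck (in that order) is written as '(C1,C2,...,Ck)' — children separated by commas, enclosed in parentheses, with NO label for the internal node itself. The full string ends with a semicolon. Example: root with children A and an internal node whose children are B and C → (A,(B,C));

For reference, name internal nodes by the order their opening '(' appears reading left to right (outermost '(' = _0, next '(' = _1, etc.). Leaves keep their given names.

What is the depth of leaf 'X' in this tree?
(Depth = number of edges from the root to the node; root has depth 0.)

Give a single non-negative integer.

Answer: 3

Derivation:
Newick: (R,(E,L),Y,(D,S,(X,P,K,C)));
Naming internals by '(' encounter order: outermost '(' = _0, next = _1, ...
Query node: X
Path from root: _0 -> _2 -> _3 -> X
Depth of X: 3 (number of edges from root)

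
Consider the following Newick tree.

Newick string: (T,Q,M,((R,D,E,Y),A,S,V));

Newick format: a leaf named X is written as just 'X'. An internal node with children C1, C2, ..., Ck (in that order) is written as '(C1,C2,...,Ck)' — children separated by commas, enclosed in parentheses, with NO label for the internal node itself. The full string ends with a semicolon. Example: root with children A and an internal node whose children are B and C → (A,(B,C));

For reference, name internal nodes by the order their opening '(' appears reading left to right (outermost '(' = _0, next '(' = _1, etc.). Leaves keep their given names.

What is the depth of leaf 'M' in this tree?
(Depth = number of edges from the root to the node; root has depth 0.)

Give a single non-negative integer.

Answer: 1

Derivation:
Newick: (T,Q,M,((R,D,E,Y),A,S,V));
Naming internals by '(' encounter order: outermost '(' = _0, next = _1, ...
Query node: M
Path from root: _0 -> M
Depth of M: 1 (number of edges from root)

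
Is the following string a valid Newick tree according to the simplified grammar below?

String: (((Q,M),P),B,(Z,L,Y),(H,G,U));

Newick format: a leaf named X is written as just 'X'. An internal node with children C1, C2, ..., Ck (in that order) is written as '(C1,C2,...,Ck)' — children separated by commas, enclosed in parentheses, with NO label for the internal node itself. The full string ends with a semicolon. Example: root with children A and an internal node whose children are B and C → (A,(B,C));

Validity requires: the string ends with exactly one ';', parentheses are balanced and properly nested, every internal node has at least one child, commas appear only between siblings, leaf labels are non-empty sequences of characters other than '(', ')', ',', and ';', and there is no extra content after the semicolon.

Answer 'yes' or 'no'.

Input: (((Q,M),P),B,(Z,L,Y),(H,G,U));
Paren balance: 5 '(' vs 5 ')' OK
Ends with single ';': True
Full parse: OK
Valid: True

Answer: yes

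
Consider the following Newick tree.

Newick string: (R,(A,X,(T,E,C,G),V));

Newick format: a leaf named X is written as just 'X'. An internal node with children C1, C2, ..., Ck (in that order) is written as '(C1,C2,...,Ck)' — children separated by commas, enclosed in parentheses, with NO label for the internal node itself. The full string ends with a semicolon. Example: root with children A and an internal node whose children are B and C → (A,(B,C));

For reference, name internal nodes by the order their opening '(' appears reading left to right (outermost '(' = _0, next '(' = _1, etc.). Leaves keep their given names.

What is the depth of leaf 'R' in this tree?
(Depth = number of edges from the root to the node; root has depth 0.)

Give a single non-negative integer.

Newick: (R,(A,X,(T,E,C,G),V));
Naming internals by '(' encounter order: outermost '(' = _0, next = _1, ...
Query node: R
Path from root: _0 -> R
Depth of R: 1 (number of edges from root)

Answer: 1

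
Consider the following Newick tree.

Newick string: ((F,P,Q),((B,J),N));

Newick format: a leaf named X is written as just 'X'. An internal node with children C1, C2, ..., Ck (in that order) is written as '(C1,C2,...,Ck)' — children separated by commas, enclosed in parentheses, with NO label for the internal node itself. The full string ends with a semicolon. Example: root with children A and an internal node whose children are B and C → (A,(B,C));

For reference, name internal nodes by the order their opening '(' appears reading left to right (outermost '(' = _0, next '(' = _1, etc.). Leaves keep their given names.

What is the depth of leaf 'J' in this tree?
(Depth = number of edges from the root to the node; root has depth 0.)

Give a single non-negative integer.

Answer: 3

Derivation:
Newick: ((F,P,Q),((B,J),N));
Naming internals by '(' encounter order: outermost '(' = _0, next = _1, ...
Query node: J
Path from root: _0 -> _2 -> _3 -> J
Depth of J: 3 (number of edges from root)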